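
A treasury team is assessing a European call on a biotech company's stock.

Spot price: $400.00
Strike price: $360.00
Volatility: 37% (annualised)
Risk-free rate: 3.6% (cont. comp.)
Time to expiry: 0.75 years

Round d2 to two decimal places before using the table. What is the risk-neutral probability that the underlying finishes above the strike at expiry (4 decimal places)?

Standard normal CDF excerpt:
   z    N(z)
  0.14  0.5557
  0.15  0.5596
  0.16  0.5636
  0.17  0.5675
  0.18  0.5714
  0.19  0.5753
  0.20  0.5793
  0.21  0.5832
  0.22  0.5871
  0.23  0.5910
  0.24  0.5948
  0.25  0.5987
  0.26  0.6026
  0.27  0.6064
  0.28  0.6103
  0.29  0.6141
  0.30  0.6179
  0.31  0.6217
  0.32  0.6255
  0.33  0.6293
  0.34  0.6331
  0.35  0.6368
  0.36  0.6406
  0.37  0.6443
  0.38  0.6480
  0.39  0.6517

σ√T = 0.37 × 0.8660 = 0.3204
d₁ = [ln(400/360) + (0.036 + 0.37²/2)·0.75] / 0.3204 = [0.1054 + 0.0783] / 0.3204 = 0.5733 ≈ 0.57
d₂ = d₁ − σ√T = 0.5733 − 0.3204 = 0.2529 ≈ 0.25
Risk-neutral Pr[S_T > K] = N(d₂) = N(0.25) = 0.5987

0.5987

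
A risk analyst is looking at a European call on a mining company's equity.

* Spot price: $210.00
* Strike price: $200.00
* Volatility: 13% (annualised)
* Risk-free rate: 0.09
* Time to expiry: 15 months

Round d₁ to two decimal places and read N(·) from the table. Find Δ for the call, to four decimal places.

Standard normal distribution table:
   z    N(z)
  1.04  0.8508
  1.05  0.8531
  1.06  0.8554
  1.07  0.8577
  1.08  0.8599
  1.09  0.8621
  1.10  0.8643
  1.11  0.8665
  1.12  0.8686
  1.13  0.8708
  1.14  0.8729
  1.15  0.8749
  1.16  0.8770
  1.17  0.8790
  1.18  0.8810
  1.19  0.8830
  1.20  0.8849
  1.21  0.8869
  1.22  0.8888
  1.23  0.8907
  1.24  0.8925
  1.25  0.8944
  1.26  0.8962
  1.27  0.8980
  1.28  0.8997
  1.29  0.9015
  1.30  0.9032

σ√T = 0.13 × 1.1180 = 0.1453
ln(S/K) + (r + σ²/2)T = ln(210/200) + (0.09 + 0.13²/2)·1.25 = 0.0488 + 0.1231 = 0.1719
d₁ = 0.1719 / 0.1453 = 1.1824 ≈ 1.18
N(d₁) = N(1.18) = 0.8810
Δ_call = N(d₁) = 0.8810

0.8810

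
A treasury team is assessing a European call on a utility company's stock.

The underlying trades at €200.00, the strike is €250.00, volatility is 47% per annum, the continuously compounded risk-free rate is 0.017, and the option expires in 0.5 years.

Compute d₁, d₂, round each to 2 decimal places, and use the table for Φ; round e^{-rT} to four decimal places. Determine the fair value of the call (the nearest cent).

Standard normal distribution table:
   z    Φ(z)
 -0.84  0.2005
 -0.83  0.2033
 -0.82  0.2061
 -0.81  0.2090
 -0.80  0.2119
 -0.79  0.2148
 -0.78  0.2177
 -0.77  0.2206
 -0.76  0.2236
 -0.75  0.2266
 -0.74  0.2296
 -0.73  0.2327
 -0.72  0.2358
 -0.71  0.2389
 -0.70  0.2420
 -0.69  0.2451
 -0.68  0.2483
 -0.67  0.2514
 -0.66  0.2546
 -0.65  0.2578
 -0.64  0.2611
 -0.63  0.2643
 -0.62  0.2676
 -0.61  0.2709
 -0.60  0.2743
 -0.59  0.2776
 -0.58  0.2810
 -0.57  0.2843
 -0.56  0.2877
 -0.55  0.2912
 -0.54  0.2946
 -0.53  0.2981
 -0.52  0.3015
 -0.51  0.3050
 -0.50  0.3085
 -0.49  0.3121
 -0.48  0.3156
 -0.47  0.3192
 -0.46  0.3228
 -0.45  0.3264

σ√T = 0.47·√0.5 = 0.3323
d₁ = [ln(200/250) + (0.017 + 0.47²/2)·0.5] / 0.3323 = [-0.2231 + 0.0637] / 0.3323 = -0.4797 which rounds to -0.48
d₂ = d₁ − σ√T = -0.4797 − 0.3323 = -0.8120 which rounds to -0.81
e^(−rT) = e^(−0.017·0.5) = 0.9915
N(d₁) = N(-0.48) = 0.3156;  N(d₂) = N(-0.81) = 0.2090
C = 200·0.3156 − 250·0.9915·0.2090 = 63.1200 − 51.8059 = 11.3141

€11.31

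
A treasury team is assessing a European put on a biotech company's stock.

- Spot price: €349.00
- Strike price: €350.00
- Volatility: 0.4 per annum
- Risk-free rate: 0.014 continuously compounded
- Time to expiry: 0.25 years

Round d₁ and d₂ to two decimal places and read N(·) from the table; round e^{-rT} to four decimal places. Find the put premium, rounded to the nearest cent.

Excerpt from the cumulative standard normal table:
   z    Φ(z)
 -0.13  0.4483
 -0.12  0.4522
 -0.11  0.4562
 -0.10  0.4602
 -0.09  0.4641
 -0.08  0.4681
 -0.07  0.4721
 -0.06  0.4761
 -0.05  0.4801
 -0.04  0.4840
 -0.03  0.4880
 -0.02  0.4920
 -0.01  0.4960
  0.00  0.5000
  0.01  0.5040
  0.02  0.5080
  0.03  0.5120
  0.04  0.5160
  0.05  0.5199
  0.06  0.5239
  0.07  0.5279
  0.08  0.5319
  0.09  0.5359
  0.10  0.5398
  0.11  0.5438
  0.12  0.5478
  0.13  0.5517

€27.66

T = 0.25;  σ√T = 0.2000
ln(S/K) + (r + σ²/2)T = ln(349/350) + (0.014 + 0.4²/2)·0.25 = -0.0029 + 0.0235 = 0.0206
d₁ = 0.0206 / 0.2000 = 0.1032 ≈ 0.10
d₂ = d₁ − σ√T = 0.1032 − 0.2000 = -0.0968 ≈ -0.10
e^(−rT) = e^(−0.014·0.25) = 0.9965
P = 350·0.9965·N(0.10) − 349·N(-0.10) = 350·0.9965·0.5398 − 349·0.4602 = 188.2687 − 160.6098 = 27.6589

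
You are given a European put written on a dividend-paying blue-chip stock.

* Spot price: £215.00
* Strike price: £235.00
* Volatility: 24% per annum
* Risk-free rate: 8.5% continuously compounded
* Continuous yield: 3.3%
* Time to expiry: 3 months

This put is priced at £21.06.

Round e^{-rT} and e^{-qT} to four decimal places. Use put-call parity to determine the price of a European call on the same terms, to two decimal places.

£4.23

e^(−qT) = e^(−0.033·0.25) = 0.9918;  e^(−rT) = e^(−0.085·0.25) = 0.9790
Put-call parity: C − P = S·e^(−qT) − K·e^(−rT) = 215·0.9918 − 235·0.9790 = 213.2370 − 230.0650 = -16.8280
C = P + (C − P) = 21.06 + (-16.8280) = 4.2320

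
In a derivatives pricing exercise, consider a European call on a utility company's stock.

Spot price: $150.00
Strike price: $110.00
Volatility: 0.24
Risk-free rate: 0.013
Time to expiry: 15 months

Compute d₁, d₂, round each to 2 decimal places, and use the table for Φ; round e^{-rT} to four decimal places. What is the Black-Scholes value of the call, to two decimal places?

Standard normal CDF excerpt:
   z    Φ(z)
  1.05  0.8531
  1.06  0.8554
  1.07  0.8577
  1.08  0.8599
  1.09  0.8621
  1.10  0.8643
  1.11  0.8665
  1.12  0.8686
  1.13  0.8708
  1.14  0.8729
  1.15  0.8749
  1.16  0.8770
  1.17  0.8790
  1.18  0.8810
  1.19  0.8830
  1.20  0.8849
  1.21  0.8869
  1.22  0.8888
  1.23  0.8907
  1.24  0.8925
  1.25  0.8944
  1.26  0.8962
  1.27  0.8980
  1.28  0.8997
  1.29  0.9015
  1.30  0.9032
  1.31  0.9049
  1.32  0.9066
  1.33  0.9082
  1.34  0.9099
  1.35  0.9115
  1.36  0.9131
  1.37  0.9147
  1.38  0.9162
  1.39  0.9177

T = 1.25;  σ√T = 0.2683
d₁ = [ln(150/110) + (0.013 + 0.24²/2)·1.25] / 0.2683 = [0.3102 + 0.0522] / 0.2683 = 1.3506 ≈ 1.35
d₂ = d₁ − σ√T = 1.3506 − 0.2683 = 1.0823 ≈ 1.08
exp(−rT) = exp(−0.013·1.25) = 0.9839
C = 150·N(1.35) − 110·0.9839·N(1.08) = 150·0.9115 − 110·0.9839·0.8599 = 136.7250 − 93.0661 = 43.6589

$43.66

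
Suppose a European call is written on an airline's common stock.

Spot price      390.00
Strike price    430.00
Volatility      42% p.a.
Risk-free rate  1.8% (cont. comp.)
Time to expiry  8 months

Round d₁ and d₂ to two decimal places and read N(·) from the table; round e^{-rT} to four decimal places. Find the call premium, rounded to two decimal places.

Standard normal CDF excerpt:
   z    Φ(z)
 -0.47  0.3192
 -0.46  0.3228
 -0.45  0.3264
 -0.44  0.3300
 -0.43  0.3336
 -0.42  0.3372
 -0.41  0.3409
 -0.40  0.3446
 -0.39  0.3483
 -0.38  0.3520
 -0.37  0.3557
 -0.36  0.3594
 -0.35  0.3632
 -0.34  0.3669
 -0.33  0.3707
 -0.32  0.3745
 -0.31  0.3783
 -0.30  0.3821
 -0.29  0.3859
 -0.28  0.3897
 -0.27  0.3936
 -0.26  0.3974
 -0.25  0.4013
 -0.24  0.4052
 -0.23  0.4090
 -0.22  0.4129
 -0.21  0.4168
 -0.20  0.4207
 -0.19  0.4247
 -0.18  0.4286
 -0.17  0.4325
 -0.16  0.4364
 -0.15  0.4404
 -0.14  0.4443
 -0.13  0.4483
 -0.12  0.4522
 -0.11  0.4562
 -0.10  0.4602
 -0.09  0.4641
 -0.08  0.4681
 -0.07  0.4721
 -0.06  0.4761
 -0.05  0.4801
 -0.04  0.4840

σ√T = 0.42 × 0.8165 = 0.3429
d₁ = [ln(390/430) + (0.018 + 0.42²/2)·0.6667] / 0.3429 = [-0.0976 + 0.0708] / 0.3429 = -0.0783 ⇒ -0.08
d₂ = d₁ − σ√T = -0.0783 − 0.3429 = -0.4212 ⇒ -0.42
exp(−rT) = exp(−0.018·0.6667) = 0.9881
C = 390·N(-0.08) − 430·0.9881·N(-0.42) = 390·0.4681 − 430·0.9881·0.3372 = 182.5590 − 143.2705 = 39.2885

39.29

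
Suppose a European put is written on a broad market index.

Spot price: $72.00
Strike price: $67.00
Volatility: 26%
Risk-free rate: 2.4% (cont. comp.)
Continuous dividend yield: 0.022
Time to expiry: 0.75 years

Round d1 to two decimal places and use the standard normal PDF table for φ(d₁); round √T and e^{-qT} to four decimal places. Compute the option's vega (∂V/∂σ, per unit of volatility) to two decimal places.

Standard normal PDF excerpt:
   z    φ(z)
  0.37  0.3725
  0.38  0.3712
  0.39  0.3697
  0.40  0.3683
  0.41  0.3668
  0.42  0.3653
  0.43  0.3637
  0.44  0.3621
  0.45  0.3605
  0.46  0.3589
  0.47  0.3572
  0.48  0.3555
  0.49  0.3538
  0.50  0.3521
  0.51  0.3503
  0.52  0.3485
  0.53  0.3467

T = 0.75;  σ√T = 0.2252
d₁ = [ln(72/67) + (0.024 − 0.022 + 0.26²/2)·0.75] / 0.2252 = [0.0720 + 0.0269] / 0.2252 = 0.4389 ⇒ 0.44
√T = √0.75 = 0.8660
φ(d₁) = φ(0.44) = 0.3621
exp(−qT) = exp(−0.022·0.75) = 0.9836
vega = S·exp(−qT)·φ(d₁)·√T = 72·0.9836·0.3621·0.8660 = 22.2074

22.21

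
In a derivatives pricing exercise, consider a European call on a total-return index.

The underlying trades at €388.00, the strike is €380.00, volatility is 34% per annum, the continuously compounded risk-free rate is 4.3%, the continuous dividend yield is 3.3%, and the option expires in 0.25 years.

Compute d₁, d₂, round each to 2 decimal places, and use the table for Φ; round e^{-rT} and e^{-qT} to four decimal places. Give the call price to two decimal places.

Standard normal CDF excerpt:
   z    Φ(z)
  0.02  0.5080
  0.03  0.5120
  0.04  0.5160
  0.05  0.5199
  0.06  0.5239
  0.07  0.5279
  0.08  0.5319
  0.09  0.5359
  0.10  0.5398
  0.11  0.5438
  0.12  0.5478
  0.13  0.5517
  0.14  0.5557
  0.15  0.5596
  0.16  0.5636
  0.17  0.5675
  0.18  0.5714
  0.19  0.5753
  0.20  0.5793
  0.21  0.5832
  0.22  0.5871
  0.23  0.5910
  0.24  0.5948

€30.48

T = 0.25;  σ√T = 0.1700
d₁ = [ln(388/380) + (0.043 − 0.033 + ½·0.34²)·0.25] / (σ√T) = (0.0208 + 0.0169) / 0.1700 = 0.2223 which rounds to 0.22
d₂ = 0.2223 − 0.1700 = 0.0523 which rounds to 0.05
e^(−qT) = e^(−0.033·0.25) = 0.9918;  e^(−rT) = e^(−0.043·0.25) = 0.9893
N(d₁) = N(0.22) = 0.5871;  N(d₂) = N(0.05) = 0.5199
C = 388·0.9918·0.5871 − 380·0.9893·0.5199 = 225.9269 − 195.4481 = 30.4788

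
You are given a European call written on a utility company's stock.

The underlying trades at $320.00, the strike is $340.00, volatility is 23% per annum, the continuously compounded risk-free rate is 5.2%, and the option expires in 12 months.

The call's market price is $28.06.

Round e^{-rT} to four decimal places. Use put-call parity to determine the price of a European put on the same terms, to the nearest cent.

exp(−rT) = exp(−0.052·1) = 0.9493
Put-call parity: C − P = S − K·e^(−rT) = 320 − 340·0.9493 = 320 − 322.7620 = -2.7620
P = C − (C − P) = 28.06 − (-2.7620) = 30.8220

$30.82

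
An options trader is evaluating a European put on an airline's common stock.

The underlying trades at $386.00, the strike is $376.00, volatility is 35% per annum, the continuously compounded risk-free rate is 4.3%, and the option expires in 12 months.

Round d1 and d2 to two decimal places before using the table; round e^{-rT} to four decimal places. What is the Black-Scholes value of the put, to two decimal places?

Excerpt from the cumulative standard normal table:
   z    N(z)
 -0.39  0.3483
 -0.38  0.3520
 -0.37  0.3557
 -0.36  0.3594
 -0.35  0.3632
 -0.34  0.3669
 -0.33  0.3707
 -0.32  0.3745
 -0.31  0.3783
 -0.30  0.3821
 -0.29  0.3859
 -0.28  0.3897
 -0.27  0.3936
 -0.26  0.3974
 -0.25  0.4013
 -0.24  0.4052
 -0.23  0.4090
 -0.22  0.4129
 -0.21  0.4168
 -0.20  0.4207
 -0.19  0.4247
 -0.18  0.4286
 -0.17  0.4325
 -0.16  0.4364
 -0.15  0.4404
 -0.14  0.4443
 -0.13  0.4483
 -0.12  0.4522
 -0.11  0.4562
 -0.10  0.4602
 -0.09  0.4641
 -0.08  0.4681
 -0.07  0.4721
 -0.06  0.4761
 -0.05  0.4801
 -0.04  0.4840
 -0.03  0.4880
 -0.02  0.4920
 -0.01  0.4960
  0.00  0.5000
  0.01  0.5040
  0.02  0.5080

$39.90

T = 1;  σ√T = 0.3500
d₁ = [ln(386/376) + (0.043 + 0.35²/2)·1] / 0.3500 = [0.0262 + 0.1042] / 0.3500 = 0.3729 → 0.37
d₂ = d₁ − σ√T = 0.3729 − 0.3500 = 0.0229 → 0.02
exp(−rT) = exp(−0.043·1) = 0.9579
P = 376·0.9579·N(-0.02) − 386·N(-0.37) = 376·0.9579·0.4920 − 386·0.3557 = 177.2038 − 137.3002 = 39.9036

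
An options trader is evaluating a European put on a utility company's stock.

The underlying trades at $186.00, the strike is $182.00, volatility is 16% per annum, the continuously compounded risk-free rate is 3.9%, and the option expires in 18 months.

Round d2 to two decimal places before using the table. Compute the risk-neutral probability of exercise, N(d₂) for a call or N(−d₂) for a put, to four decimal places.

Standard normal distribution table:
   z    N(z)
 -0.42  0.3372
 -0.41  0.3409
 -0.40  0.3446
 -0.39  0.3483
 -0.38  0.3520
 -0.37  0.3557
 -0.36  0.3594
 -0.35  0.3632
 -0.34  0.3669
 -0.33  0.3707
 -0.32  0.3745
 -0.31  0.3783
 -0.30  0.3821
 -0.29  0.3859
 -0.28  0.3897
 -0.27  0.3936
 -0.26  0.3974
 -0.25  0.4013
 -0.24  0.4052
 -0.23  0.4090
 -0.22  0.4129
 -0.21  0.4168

0.3783

T = 1.5;  σ√T = 0.1960
ln(S/K) + (r + σ²/2)T = ln(186/182) + (0.039 + 0.16²/2)·1.5 = 0.0217 + 0.0777 = 0.0994
d₁ = 0.0994 / 0.1960 = 0.5075 → 0.51
d₂ = d₁ − σ√T = 0.5075 − 0.1960 = 0.3115 → 0.31
Risk-neutral Pr[S_T < K] = N(−d₂) = N(-0.31) = 0.3783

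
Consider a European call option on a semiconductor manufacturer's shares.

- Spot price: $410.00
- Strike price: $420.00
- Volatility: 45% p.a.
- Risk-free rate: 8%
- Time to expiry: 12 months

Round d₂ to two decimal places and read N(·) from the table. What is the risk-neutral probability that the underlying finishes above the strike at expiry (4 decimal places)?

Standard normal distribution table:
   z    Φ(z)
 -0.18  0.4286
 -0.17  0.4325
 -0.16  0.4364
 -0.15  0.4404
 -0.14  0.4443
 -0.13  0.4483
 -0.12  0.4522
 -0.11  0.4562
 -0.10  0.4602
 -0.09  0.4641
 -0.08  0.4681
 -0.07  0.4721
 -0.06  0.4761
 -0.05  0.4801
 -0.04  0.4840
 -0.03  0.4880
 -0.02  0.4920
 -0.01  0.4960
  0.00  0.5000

0.4602

σ√T = 0.45·√1 = 0.4500
d₁ = [ln(410/420) + (0.08 + 0.45²/2)·1] / 0.4500 = [-0.0241 + 0.1813] / 0.4500 = 0.3492 → 0.35
d₂ = d₁ − σ√T = 0.3492 − 0.4500 = -0.1008 → -0.10
Pr(exercise) under Q = N(d₂) = 0.4602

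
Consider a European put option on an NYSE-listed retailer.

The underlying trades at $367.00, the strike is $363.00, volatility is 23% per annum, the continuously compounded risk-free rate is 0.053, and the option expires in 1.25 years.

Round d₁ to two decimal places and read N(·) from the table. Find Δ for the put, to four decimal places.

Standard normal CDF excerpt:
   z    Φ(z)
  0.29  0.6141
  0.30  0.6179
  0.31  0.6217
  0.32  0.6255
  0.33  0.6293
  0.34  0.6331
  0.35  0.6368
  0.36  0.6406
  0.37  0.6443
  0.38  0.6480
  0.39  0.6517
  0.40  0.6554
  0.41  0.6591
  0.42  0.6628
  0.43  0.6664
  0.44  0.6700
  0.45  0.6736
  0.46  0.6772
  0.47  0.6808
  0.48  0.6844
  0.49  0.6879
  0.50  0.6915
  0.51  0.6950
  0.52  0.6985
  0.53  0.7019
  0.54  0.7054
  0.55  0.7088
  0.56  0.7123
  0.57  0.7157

σ√T = 0.23 × 1.1180 = 0.2571
d₁ = [ln(367/363) + (0.053 + 0.23²/2)·1.25] / 0.2571 = [0.0110 + 0.0993] / 0.2571 = 0.4288 → 0.43
N(d₁) = N(0.43) = 0.6664
Δ_put = N(d₁) − 1 = 0.6664 − 1 = -0.3336

-0.3336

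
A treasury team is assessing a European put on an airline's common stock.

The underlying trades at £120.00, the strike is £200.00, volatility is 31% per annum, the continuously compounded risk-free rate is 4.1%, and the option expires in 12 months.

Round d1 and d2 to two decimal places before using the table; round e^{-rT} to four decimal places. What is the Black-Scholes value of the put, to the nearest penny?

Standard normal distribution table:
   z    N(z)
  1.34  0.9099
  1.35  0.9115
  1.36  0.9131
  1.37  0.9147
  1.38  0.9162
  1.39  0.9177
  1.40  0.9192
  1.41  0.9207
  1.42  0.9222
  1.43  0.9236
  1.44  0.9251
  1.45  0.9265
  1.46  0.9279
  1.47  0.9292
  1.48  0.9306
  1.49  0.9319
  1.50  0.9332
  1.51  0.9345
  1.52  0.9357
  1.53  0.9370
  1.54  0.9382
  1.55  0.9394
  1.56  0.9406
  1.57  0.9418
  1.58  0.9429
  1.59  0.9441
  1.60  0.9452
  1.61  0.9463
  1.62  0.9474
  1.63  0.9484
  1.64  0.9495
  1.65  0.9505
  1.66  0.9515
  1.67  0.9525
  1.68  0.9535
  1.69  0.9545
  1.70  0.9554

£73.27

T = 1;  σ√T = 0.3100
ln(S/K) + (r + σ²/2)T = ln(120/200) + (0.041 + 0.31²/2)·1 = -0.5108 + 0.0891 = -0.4218
d₁ = -0.4218 / 0.3100 = -1.3606 → -1.36
d₂ = d₁ − σ√T = -1.3606 − 0.3100 = -1.6706 → -1.67
e^(−rT) = e^(−0.041·1) = 0.9598
N(−d₂) = N(1.67) = 0.9525;  N(−d₁) = N(1.36) = 0.9131
P = 200·0.9598·0.9525 − 120·0.9131 = 182.8419 − 109.5720 = 73.2699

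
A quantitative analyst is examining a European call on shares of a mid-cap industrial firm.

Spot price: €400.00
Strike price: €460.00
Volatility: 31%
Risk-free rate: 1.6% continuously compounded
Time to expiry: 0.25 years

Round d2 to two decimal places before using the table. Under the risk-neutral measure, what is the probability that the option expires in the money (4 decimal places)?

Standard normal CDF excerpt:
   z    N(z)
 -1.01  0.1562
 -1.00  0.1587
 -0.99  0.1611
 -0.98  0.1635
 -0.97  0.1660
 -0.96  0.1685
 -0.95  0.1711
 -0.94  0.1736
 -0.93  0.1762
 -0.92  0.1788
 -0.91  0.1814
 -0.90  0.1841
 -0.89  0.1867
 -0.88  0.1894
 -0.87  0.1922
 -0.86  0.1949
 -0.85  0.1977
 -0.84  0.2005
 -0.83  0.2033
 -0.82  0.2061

0.1711

σ√T = 0.31·√0.25 = 0.1550
d₁ = [ln(400/460) + (0.016 + 0.31²/2)·0.25] / 0.1550 = [-0.1398 + 0.0160] / 0.1550 = -0.7984 ⇒ -0.80
d₂ = d₁ − σ√T = -0.7984 − 0.1550 = -0.9534 ⇒ -0.95
Pr(exercise) under Q = N(d₂) = 0.1711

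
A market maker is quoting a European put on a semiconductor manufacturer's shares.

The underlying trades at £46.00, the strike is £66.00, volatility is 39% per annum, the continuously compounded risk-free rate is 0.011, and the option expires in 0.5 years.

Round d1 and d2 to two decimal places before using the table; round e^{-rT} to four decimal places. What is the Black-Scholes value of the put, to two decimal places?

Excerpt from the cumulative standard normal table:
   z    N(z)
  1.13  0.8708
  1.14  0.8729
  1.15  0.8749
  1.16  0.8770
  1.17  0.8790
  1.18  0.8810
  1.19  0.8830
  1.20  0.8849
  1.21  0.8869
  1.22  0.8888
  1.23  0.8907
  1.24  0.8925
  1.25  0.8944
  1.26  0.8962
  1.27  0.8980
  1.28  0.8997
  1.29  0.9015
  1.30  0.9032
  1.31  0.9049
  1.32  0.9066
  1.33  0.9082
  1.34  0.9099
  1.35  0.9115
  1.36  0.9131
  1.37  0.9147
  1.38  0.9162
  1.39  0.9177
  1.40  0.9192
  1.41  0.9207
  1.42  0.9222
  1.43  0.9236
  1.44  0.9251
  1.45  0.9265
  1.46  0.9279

£20.38

σ√T = 0.39 × 0.7071 = 0.2758
d₁ = [ln(46/66) + (0.011 + 0.39²/2)·0.5] / 0.2758 = [-0.3610 + 0.0435] / 0.2758 = -1.1513 ⇒ -1.15
d₂ = d₁ − σ√T = -1.1513 − 0.2758 = -1.4270 ⇒ -1.43
e^(−rT) = e^(−0.011·0.5) = 0.9945
N(−d₂) = N(1.43) = 0.9236;  N(−d₁) = N(1.15) = 0.8749
P = 66·0.9945·0.9236 − 46·0.8749 = 60.6223 − 40.2454 = 20.3769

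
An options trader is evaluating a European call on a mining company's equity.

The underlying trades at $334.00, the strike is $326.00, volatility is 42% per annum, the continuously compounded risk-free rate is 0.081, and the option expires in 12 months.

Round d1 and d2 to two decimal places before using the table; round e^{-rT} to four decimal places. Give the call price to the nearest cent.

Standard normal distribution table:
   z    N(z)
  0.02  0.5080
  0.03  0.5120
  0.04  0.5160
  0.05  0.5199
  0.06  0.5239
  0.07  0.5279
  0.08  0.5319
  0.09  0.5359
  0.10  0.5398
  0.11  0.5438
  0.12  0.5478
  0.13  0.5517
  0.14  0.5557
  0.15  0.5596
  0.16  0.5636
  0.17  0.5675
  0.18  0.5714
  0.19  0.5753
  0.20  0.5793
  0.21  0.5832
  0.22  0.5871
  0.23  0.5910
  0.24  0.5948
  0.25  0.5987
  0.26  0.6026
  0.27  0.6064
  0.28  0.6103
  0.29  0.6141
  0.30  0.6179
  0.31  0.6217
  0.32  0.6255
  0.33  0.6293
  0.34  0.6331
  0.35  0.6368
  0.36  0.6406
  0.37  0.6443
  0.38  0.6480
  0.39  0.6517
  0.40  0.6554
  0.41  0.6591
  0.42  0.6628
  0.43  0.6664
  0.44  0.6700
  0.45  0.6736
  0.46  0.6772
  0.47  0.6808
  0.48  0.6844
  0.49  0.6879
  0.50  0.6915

σ√T = 0.42 × 1.0000 = 0.4200
ln(S/K) + (r + σ²/2)T = ln(334/326) + (0.081 + 0.42²/2)·1 = 0.0242 + 0.1692 = 0.1934
d₁ = 0.1934 / 0.4200 = 0.4606 ⇒ 0.46
d₂ = d₁ − σ√T = 0.4606 − 0.4200 = 0.0406 ⇒ 0.04
e^(−rT) = e^(−0.081·1) = 0.9222
N(d₁) = N(0.46) = 0.6772;  N(d₂) = N(0.04) = 0.5160
C = 334·0.6772 − 326·0.9222·0.5160 = 226.1848 − 155.1288 = 71.0560

$71.06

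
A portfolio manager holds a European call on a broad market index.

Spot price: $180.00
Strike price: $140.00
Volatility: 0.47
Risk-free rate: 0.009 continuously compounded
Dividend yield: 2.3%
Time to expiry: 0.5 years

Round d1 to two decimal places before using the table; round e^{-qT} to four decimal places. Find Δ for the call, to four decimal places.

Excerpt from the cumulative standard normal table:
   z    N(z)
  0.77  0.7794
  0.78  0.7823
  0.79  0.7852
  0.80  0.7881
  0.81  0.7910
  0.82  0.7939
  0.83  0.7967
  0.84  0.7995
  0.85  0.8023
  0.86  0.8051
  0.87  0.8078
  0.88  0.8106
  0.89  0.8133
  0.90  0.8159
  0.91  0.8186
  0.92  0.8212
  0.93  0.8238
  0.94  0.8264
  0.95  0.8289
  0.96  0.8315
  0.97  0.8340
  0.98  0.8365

0.8066

σ√T = 0.47·√0.5 = 0.3323
d₁ = [ln(180/140) + (0.009 − 0.023 + 0.47²/2)·0.5] / 0.3323 = [0.2513 + 0.0482] / 0.3323 = 0.9013 ⇒ 0.90
N(d₁) = N(0.90) = 0.8159
Δ_call = exp(−qT)·N(d₁) = 0.9886·0.8159 = 0.8066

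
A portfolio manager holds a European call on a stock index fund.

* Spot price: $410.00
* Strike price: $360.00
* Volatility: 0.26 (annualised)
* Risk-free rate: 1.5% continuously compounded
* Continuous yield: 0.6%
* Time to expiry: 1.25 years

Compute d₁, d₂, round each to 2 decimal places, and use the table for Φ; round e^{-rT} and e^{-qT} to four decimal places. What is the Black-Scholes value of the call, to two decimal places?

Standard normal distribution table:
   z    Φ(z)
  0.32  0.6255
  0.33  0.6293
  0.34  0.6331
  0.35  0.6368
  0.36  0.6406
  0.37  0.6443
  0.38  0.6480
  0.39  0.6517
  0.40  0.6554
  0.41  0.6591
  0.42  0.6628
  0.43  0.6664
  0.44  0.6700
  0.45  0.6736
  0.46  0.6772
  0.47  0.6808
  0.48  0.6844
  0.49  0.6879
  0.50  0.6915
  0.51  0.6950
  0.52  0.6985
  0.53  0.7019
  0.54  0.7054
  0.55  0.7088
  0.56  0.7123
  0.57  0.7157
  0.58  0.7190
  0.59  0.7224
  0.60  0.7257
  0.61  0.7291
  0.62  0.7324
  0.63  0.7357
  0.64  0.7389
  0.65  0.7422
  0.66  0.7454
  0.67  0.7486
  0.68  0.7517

σ√T = 0.26 × 1.1180 = 0.2907
d₁ = [ln(410/360) + (0.015 − 0.006 + 0.26²/2)·1.25] / 0.2907 = [0.1301 + 0.0535] / 0.2907 = 0.6314 which rounds to 0.63
d₂ = d₁ − σ√T = 0.6314 − 0.2907 = 0.3408 which rounds to 0.34
exp(−qT) = exp(−0.006·1.25) = 0.9925;  exp(−rT) = exp(−0.015·1.25) = 0.9814
C = 410·0.9925·N(0.63) − 360·0.9814·N(0.34) = 410·0.9925·0.7357 − 360·0.9814·0.6331 = 299.3747 − 223.6768 = 75.6980

$75.70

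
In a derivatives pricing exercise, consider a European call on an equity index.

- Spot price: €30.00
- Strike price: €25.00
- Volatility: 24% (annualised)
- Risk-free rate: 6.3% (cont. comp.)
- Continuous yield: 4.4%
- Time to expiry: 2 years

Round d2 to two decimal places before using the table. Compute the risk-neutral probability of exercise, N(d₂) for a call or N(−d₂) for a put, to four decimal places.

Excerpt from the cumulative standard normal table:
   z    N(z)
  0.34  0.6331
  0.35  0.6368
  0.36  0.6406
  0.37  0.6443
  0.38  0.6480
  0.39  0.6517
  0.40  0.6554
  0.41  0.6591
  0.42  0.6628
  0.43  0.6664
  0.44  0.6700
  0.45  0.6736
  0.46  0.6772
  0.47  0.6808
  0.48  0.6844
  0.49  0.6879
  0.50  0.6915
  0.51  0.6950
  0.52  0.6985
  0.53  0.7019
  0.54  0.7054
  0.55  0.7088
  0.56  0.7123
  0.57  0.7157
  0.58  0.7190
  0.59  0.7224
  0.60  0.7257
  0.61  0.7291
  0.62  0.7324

T = 2;  σ√T = 0.3394
ln(S/K) + (r − q + σ²/2)T = ln(30/25) + (0.063 − 0.044 + 0.24²/2)·2 = 0.1823 + 0.0956 = 0.2779
d₁ = 0.2779 / 0.3394 = 0.8188 ≈ 0.82
d₂ = d₁ − σ√T = 0.8188 − 0.3394 = 0.4794 ≈ 0.48
Pr(exercise) under Q = N(d₂) = 0.6844

0.6844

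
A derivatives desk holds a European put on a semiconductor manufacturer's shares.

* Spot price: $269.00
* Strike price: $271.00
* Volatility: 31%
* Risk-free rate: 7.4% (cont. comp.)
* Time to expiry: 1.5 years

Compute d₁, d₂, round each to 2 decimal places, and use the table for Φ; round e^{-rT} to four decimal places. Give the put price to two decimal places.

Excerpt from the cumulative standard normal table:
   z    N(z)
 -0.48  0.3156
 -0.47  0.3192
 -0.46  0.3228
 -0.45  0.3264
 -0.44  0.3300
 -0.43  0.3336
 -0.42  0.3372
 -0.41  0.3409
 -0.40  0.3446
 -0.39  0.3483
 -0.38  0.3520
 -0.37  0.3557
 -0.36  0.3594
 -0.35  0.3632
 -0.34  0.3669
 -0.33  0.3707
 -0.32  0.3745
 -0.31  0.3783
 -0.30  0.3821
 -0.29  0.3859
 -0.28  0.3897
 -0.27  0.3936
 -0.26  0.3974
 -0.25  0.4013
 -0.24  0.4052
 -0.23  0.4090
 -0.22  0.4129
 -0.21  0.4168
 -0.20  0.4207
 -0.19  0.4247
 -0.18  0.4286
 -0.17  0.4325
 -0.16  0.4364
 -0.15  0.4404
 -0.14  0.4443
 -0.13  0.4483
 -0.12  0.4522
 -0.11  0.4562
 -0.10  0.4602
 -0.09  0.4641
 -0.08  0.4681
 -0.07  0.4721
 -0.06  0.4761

σ√T = 0.31 × 1.2247 = 0.3797
d₁ = [ln(269/271) + (0.074 + ½·0.31²)·1.5] / (σ√T) = (-0.0074 + 0.1831) / 0.3797 = 0.4627 which rounds to 0.46
d₂ = 0.4627 − 0.3797 = 0.0830 which rounds to 0.08
e^(−rT) = e^(−0.074·1.5) = 0.8949
N(−d₂) = N(-0.08) = 0.4681;  N(−d₁) = N(-0.46) = 0.3228
P = 271·0.8949·0.4681 − 269·0.3228 = 113.5226 − 86.8332 = 26.6894

$26.69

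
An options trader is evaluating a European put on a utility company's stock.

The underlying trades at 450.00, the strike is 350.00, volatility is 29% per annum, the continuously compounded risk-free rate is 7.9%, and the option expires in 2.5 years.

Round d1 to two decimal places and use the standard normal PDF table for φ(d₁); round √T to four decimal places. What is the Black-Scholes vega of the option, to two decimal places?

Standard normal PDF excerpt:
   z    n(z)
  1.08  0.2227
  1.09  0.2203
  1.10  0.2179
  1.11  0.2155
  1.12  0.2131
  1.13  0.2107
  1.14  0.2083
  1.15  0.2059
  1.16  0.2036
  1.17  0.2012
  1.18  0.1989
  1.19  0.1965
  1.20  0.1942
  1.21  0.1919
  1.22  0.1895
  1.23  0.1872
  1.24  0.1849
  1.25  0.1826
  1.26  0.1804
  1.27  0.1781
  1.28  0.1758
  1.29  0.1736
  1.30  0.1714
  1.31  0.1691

σ√T = 0.29·√2.5 = 0.4585
ln(S/K) + (r + σ²/2)T = ln(450/350) + (0.079 + 0.29²/2)·2.5 = 0.2513 + 0.3026 = 0.5539
d₁ = 0.5539 / 0.4585 = 1.2081 ⇒ 1.21
√T = √2.5 = 1.5811
φ(d₁) = φ(1.21) = 0.1919
vega = S·φ(d₁)·√T = 450·0.1919·1.5811 = 136.5359

136.54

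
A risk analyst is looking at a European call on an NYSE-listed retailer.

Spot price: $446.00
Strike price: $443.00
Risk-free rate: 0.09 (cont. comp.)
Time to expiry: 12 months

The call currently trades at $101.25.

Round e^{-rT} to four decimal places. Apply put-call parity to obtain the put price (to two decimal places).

e^(−rT) = e^(−0.09·1) = 0.9139
Put-call parity: C − P = S − K·e^(−rT) = 446 − 443·0.9139 = 446 − 404.8577 = 41.1423
P = C − (C − P) = 101.25 − (41.1423) = 60.1077

$60.11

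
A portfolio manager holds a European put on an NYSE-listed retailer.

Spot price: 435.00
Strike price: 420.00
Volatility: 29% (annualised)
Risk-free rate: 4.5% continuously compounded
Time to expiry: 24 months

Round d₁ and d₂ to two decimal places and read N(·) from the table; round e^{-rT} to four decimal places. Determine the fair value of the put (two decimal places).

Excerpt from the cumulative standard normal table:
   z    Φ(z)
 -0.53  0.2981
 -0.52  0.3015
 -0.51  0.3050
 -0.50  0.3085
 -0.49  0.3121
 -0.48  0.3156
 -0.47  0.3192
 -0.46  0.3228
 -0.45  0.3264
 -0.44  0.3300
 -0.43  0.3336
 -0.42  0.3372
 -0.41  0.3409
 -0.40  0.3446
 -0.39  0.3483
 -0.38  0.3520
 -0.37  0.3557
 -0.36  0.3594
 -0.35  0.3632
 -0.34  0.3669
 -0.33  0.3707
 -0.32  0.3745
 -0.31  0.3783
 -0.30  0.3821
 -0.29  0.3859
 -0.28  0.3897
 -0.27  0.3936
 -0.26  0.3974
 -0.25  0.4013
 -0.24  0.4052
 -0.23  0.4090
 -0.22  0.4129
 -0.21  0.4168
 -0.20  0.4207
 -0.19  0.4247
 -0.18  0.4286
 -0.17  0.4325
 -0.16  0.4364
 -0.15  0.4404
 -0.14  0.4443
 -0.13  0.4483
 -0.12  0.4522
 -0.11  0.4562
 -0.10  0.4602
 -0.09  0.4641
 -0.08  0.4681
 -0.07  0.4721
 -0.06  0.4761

σ√T = 0.29·√2 = 0.4101
ln(S/K) + (r + σ²/2)T = ln(435/420) + (0.045 + 0.29²/2)·2 = 0.0351 + 0.1741 = 0.2092
d₁ = 0.2092 / 0.4101 = 0.5101 which rounds to 0.51
d₂ = d₁ − σ√T = 0.5101 − 0.4101 = 0.0999 which rounds to 0.10
exp(−rT) = exp(−0.045·2) = 0.9139
P = 420·0.9139·N(-0.10) − 435·N(-0.51) = 420·0.9139·0.4602 − 435·0.3050 = 176.6422 − 132.6750 = 43.9672

43.97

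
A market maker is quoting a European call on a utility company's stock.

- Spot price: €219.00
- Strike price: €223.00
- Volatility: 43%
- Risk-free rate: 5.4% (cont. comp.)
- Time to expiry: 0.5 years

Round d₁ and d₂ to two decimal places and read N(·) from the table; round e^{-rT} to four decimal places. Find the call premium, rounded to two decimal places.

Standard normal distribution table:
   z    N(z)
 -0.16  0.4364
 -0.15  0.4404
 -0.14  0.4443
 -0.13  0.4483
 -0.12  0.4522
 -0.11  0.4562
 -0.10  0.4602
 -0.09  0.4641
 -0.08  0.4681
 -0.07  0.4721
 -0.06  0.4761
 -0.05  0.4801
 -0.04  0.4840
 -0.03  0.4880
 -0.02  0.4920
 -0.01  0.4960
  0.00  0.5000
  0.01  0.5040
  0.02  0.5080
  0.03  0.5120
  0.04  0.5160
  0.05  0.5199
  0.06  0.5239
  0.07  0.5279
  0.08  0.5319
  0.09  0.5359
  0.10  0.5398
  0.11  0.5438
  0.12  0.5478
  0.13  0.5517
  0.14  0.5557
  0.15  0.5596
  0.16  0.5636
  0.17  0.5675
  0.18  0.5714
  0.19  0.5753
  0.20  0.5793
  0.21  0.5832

T = 0.5;  σ√T = 0.3041
ln(S/K) + (r + σ²/2)T = ln(219/223) + (0.054 + 0.43²/2)·0.5 = -0.0181 + 0.0732 = 0.0551
d₁ = 0.0551 / 0.3041 = 0.1813 which rounds to 0.18
d₂ = d₁ − σ√T = 0.1813 − 0.3041 = -0.1228 which rounds to -0.12
exp(−rT) = exp(−0.054·0.5) = 0.9734
N(d₁) = N(0.18) = 0.5714;  N(d₂) = N(-0.12) = 0.4522
C = 219·0.5714 − 223·0.9734·0.4522 = 125.1366 − 98.1582 = 26.9784

€26.98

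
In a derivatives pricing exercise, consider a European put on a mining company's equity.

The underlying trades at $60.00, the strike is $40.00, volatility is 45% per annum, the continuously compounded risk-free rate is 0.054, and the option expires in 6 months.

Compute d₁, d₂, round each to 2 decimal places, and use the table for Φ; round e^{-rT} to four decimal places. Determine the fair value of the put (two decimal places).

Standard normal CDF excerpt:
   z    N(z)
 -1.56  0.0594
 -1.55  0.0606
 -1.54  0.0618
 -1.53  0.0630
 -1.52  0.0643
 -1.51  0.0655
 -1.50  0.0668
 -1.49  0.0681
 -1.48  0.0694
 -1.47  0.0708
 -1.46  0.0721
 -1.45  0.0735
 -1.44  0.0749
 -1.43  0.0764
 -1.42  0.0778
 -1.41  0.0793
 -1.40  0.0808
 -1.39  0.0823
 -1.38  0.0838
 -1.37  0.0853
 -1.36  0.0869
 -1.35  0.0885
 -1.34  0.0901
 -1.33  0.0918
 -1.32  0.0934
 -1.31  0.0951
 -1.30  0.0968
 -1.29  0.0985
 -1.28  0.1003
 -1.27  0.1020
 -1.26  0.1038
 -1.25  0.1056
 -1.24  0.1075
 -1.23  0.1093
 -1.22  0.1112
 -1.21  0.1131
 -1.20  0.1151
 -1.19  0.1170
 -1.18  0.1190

T = 0.5;  σ√T = 0.3182
d₁ = [ln(60/40) + (0.054 + 0.45²/2)·0.5] / 0.3182 = [0.4055 + 0.0776] / 0.3182 = 1.5182 ≈ 1.52
d₂ = d₁ − σ√T = 1.5182 − 0.3182 = 1.2000 ≈ 1.20
exp(−rT) = exp(−0.054·0.5) = 0.9734
N(−d₂) = N(-1.20) = 0.1151;  N(−d₁) = N(-1.52) = 0.0643
P = 40·0.9734·0.1151 − 60·0.0643 = 4.4815 − 3.8580 = 0.6235

$0.62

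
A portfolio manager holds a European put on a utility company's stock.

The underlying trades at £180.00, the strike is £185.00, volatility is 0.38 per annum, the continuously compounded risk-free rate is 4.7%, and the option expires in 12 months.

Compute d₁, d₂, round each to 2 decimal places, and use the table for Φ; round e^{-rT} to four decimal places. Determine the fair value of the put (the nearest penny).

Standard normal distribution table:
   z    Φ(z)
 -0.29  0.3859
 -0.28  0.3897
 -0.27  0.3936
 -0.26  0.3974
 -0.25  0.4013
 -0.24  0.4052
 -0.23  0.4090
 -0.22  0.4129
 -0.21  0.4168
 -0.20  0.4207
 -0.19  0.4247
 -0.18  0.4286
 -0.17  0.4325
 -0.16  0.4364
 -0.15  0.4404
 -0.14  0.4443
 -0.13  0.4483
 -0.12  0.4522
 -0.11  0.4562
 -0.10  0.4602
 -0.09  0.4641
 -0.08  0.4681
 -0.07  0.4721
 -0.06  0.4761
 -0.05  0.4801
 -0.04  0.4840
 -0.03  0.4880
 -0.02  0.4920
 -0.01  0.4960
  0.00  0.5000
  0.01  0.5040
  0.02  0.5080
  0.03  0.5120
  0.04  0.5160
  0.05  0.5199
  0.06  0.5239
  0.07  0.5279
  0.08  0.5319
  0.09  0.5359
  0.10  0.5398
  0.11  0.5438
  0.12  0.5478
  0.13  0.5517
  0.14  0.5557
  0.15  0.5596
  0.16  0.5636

T = 1;  σ√T = 0.3800
ln(S/K) + (r + σ²/2)T = ln(180/185) + (0.047 + 0.38²/2)·1 = -0.0274 + 0.1192 = 0.0918
d₁ = 0.0918 / 0.3800 = 0.2416 ⇒ 0.24
d₂ = d₁ − σ√T = 0.2416 − 0.3800 = -0.1384 ⇒ -0.14
exp(−rT) = exp(−0.047·1) = 0.9541
N(−d₂) = N(0.14) = 0.5557;  N(−d₁) = N(-0.24) = 0.4052
P = 185·0.9541·0.5557 − 180·0.4052 = 98.0858 − 72.9360 = 25.1498

£25.15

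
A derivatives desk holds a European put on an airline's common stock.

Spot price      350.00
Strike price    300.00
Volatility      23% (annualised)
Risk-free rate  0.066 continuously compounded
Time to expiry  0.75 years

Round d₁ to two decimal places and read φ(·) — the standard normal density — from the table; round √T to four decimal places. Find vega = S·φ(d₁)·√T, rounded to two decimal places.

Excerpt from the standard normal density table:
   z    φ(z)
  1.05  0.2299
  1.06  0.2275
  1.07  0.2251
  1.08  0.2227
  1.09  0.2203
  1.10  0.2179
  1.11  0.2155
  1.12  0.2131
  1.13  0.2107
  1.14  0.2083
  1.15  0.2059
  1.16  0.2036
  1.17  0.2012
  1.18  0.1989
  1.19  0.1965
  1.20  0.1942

64.59

T = 0.75;  σ√T = 0.1992
d₁ = [ln(350/300) + (0.066 + 0.23²/2)·0.75] / 0.1992 = [0.1542 + 0.0693] / 0.1992 = 1.1220 which rounds to 1.12
√T = √0.75 = 0.8660
φ(d₁) = φ(1.12) = 0.2131
vega = S·φ(d₁)·√T = 350·0.2131·0.8660 = 64.5906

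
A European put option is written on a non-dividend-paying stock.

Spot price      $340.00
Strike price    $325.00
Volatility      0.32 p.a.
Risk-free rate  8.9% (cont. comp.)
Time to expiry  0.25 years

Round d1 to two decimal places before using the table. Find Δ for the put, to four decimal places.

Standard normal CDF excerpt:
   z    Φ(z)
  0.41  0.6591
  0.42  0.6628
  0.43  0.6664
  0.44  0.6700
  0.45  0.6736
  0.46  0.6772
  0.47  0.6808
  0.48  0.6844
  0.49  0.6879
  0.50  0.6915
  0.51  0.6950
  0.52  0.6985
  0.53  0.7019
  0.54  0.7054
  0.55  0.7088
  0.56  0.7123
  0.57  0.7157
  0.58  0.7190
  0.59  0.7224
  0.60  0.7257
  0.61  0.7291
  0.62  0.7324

σ√T = 0.32·√0.25 = 0.1600
d₁ = [ln(340/325) + (0.089 + ½·0.32²)·0.25] / (σ√T) = (0.0451 + 0.0350) / 0.1600 = 0.5011 ≈ 0.50
N(d₁) = N(0.50) = 0.6915
Δ_put = N(d₁) − 1 = 0.6915 − 1 = -0.3085

-0.3085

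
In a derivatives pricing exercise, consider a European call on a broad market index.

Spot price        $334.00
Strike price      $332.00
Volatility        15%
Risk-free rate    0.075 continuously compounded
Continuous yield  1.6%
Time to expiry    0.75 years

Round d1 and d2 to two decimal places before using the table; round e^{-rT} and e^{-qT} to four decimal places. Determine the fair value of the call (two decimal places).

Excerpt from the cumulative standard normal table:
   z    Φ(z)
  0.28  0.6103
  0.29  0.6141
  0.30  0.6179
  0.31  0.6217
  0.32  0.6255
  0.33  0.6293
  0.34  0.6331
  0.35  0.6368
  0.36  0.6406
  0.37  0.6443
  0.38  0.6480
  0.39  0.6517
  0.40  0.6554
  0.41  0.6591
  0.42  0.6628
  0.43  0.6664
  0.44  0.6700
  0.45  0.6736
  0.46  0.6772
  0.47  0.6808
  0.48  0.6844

$26.00

σ√T = 0.15·√0.75 = 0.1299
d₁ = [ln(334/332) + (0.075 − 0.016 + ½·0.15²)·0.75] / (σ√T) = (0.0060 + 0.0527) / 0.1299 = 0.4518 ≈ 0.45
d₂ = 0.4518 − 0.1299 = 0.3219 ≈ 0.32
exp(−qT) = exp(−0.016·0.75) = 0.9881;  exp(−rT) = exp(−0.075·0.75) = 0.9453
C = 334·0.9881·N(0.45) − 332·0.9453·N(0.32) = 334·0.9881·0.6736 − 332·0.9453·0.6255 = 222.3051 − 196.3067 = 25.9984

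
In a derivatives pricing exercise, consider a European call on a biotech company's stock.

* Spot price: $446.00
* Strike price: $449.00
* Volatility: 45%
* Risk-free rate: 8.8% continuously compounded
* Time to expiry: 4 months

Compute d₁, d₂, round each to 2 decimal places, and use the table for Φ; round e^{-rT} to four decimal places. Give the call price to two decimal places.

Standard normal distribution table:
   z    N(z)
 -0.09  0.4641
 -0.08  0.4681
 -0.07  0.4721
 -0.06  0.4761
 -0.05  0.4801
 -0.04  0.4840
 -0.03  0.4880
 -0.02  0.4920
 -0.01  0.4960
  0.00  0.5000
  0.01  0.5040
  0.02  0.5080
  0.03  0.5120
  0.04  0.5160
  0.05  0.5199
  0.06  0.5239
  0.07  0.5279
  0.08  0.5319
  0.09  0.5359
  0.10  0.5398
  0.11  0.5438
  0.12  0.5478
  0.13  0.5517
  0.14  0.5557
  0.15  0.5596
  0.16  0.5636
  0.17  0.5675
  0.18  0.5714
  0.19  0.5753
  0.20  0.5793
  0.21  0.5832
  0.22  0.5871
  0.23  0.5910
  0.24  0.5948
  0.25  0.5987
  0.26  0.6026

$50.81

T = 0.3333;  σ√T = 0.2598
d₁ = [ln(446/449) + (0.088 + 0.45²/2)·0.3333] / 0.2598 = [-0.0067 + 0.0631] / 0.2598 = 0.2170 ⇒ 0.22
d₂ = d₁ − σ√T = 0.2170 − 0.2598 = -0.0428 ⇒ -0.04
exp(−rT) = exp(−0.088·0.3333) = 0.9711
N(d₁) = N(0.22) = 0.5871;  N(d₂) = N(-0.04) = 0.4840
C = 446·0.5871 − 449·0.9711·0.4840 = 261.8466 − 211.0356 = 50.8110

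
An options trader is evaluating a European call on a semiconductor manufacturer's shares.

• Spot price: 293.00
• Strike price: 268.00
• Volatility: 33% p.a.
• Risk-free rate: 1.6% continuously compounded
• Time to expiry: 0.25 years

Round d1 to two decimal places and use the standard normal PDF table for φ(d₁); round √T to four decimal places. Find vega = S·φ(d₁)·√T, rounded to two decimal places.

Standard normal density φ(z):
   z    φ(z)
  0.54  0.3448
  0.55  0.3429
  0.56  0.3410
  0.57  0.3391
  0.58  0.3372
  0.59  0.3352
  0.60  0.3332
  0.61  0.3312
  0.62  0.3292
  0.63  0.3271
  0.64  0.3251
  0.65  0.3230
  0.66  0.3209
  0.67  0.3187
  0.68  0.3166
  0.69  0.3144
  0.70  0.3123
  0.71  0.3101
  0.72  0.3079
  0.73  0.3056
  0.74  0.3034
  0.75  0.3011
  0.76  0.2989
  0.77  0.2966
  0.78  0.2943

47.32

σ√T = 0.33 × 0.5000 = 0.1650
d₁ = [ln(293/268) + (0.016 + ½·0.33²)·0.25] / (σ√T) = (0.0892 + 0.0176) / 0.1650 = 0.6473 ⇒ 0.65
√T = √0.25 = 0.5000
φ(d₁) = φ(0.65) = 0.3230
vega = S·φ(d₁)·√T = 293·0.3230·0.5000 = 47.3195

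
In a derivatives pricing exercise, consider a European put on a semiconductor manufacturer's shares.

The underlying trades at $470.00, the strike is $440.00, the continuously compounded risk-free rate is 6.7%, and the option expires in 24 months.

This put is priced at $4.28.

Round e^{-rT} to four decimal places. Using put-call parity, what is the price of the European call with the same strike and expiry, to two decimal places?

$89.46

exp(−rT) = exp(−0.067·2) = 0.8746
Put-call parity: C − P = S − K·e^(−rT) = 470 − 440·0.8746 = 470 − 384.8240 = 85.1760
C = P + (C − P) = 4.28 + (85.1760) = 89.4560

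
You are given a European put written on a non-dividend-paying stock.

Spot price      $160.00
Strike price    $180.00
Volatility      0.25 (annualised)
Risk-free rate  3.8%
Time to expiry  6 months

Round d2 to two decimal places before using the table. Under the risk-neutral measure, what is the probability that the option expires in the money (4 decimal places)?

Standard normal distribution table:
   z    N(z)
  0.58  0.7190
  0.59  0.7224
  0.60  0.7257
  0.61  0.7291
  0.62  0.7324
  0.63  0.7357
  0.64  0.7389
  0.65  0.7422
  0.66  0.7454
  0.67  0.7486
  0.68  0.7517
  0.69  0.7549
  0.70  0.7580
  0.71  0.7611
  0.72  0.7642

0.7422

T = 0.5;  σ√T = 0.1768
d₁ = [ln(160/180) + (0.038 + 0.25²/2)·0.5] / 0.1768 = [-0.1178 + 0.0346] / 0.1768 = -0.4704 which rounds to -0.47
d₂ = d₁ − σ√T = -0.4704 − 0.1768 = -0.6472 which rounds to -0.65
Risk-neutral Pr[S_T < K] = N(−d₂) = N(0.65) = 0.7422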